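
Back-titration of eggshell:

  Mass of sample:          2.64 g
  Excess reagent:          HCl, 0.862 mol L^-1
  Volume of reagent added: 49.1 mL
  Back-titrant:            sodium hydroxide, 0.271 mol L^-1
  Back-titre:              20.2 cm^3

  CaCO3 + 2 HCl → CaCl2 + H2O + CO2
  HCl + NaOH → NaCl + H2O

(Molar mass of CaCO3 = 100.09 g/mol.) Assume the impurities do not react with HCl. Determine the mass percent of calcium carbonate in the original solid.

69.9 %

n(HCl) added = 0.0491 × 0.862 = 0.0423 mol
n(NaOH) used in back-titration = 0.0202 × 0.271 = 5.47 × 10^-3 mol
n(HCl) left over = 5.47 × 10^-3 mol (1:1 ratio)
n(HCl) consumed by analyte = 0.0423 − 5.47 × 10^-3 = 0.0369 mol
From the 1:2 ratio, n(CaCO3) = 1/2 × 0.0369 = 0.0184 mol
mass of CaCO3 = 0.0184 × 100.09 = 1.84 g
% CaCO3 = 1.84 / 2.64 × 100 = 69.9 %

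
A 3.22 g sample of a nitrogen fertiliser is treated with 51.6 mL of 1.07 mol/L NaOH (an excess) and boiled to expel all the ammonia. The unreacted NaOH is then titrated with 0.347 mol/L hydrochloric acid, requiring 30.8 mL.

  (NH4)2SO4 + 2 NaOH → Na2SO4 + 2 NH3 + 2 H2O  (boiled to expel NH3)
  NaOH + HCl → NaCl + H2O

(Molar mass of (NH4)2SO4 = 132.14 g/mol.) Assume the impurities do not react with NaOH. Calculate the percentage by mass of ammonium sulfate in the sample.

n(NaOH) added = 0.0516 × 1.07 = 0.0552 mol
n(HCl) used in back-titration = 0.0308 × 0.347 = 0.0107 mol
n(NaOH) left over = 0.0107 mol (1:1 ratio)
n(NaOH) consumed by analyte = 0.0552 − 0.0107 = 0.0445 mol
From the 1:2 ratio, n((NH4)2SO4) = 1/2 × 0.0445 = 0.0223 mol
mass of (NH4)2SO4 = 0.0223 × 132.14 = 2.94 g
% (NH4)2SO4 = 2.94 / 3.22 × 100 = 91.4 %

91.4 %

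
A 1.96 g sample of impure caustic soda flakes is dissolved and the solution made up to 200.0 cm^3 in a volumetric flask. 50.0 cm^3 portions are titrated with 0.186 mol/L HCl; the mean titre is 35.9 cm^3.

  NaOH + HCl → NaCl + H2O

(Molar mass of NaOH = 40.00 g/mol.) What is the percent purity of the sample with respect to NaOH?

54.5 %

n(HCl) per titration = 0.0359 × 0.186 = 6.68 × 10^-3 mol
n(NaOH) in each aliquot = 6.68 × 10^-3 mol (1:1 ratio)
n(NaOH) in the whole flask = 6.68 × 10^-3 × 200.0/50.0 = 0.0267 mol
mass of NaOH = 0.0267 × 40.00 = 1.07 g
% NaOH = 1.07 / 1.96 × 100 = 54.5 %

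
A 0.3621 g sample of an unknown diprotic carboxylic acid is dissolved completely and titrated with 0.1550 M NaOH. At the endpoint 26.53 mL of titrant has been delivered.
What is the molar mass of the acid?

n(NaOH) = 0.02653 L × 0.1550 mol/L = 4.112 × 10^-3 mol
From the 1:2 ratio, n(H2A) = 1/2 × 4.112 × 10^-3 = 2.056 × 10^-3 mol
M = m / n = 0.3621 g / 2.056 × 10^-3 mol = 176.1 g/mol

176.1 g/mol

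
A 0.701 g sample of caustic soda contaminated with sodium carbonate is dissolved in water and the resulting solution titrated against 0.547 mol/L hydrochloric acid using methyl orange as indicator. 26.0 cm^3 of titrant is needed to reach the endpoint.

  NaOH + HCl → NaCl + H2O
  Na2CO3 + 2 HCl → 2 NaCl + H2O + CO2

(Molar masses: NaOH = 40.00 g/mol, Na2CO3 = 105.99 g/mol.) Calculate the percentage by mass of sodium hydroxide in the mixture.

23.1 %

n(HCl) = 0.0260 × 0.547 = 0.0142 mol
Let x = n(NaOH), y = n(Na2CO3).
Titrant: 1x + 2y = 0.0142;  mass: 40.00x + 105.99y = 0.701
Solving, x = 4.06 × 10^-3 mol, y = 5.08 × 10^-3 mol
mass of NaOH = 4.06 × 10^-3 × 40.00 = 0.162 g
% NaOH = 0.162 / 0.701 × 100 = 23.1 %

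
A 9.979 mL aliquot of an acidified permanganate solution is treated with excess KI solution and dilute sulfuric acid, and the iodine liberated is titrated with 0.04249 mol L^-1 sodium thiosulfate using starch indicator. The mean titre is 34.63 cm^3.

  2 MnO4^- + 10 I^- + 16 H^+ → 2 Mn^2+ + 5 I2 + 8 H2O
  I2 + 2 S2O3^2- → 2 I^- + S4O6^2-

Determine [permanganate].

n(S2O3^2-) = 0.03463 × 0.04249 = 1.471 × 10^-3 mol
n(I2) = n(S2O3^2-)/2 = 7.357 × 10^-4 mol
From the 2:5 ratio, n(MnO4^-) in the aliquot = 2/5 × 7.357 × 10^-4 = 2.943 × 10^-4 mol
[MnO4^-] = 2.943 × 10^-4 / 0.009979 = 0.02949 mol/L

0.02949 mol/L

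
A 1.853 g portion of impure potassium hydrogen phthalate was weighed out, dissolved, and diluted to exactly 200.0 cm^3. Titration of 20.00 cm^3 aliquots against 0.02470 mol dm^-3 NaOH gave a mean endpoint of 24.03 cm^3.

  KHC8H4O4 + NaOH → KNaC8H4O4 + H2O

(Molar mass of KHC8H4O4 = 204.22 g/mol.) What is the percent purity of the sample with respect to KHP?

n(NaOH) per titration = 0.02403 × 0.02470 = 5.935 × 10^-4 mol
n(KHC8H4O4) in each aliquot = 5.935 × 10^-4 mol (1:1 ratio)
n(KHC8H4O4) in the whole flask = 5.935 × 10^-4 × 200.0/20.00 = 5.935 × 10^-3 mol
mass of KHC8H4O4 = 5.935 × 10^-3 × 204.22 = 1.212 g
% KHC8H4O4 = 1.212 / 1.853 × 100 = 65.41 %

65.41 %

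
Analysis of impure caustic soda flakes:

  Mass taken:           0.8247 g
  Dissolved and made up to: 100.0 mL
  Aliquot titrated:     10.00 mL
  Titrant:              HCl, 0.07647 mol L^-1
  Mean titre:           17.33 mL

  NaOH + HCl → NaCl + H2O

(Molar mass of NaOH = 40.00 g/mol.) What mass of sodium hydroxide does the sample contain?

0.5301 g

n(HCl) per titration = 0.01733 × 0.07647 = 1.325 × 10^-3 mol
n(NaOH) in each aliquot = 1.325 × 10^-3 mol (1:1 ratio)
n(NaOH) in the whole flask = 1.325 × 10^-3 × 100.0/10.00 = 0.01325 mol
mass of NaOH = 0.01325 × 40.00 = 0.5301 g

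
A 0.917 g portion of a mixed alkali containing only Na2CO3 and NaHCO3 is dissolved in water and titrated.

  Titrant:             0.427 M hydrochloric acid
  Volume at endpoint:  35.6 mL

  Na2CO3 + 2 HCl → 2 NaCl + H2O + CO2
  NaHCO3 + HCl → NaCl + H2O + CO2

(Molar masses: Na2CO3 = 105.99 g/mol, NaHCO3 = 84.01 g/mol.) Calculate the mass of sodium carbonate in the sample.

0.615 g

n(HCl) = 0.0356 × 0.427 = 0.0152 mol
Let x = n(Na2CO3), y = n(NaHCO3).
Titrant: 2x + 1y = 0.0152;  mass: 105.99x + 84.01y = 0.917
Solving, x = 5.80 × 10^-3 mol, y = 3.59 × 10^-3 mol
mass of Na2CO3 = 5.80 × 10^-3 × 105.99 = 0.615 g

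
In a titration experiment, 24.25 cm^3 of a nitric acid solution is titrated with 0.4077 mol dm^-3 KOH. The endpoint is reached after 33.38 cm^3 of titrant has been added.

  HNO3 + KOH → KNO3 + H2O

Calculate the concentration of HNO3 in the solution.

0.5612 mol/L

n(KOH) = 0.03338 L × 0.4077 mol/L = 0.01361 mol
n(HNO3) = 0.01361 mol (1:1 mole ratio)
[HNO3] = 0.01361 mol / 0.02425 L = 0.5612 mol/L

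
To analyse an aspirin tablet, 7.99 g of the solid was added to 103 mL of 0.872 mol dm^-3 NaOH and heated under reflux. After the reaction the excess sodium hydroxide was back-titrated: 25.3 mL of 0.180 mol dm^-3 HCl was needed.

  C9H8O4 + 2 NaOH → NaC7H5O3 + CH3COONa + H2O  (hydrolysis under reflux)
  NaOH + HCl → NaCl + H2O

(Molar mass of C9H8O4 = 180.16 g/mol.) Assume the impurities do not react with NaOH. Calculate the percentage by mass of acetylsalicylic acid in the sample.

n(NaOH) added = 0.103 × 0.872 = 0.0898 mol
n(HCl) used in back-titration = 0.0253 × 0.180 = 4.55 × 10^-3 mol
n(NaOH) left over = 4.55 × 10^-3 mol (1:1 ratio)
n(NaOH) consumed by analyte = 0.0898 − 4.55 × 10^-3 = 0.0853 mol
From the 1:2 ratio, n(C9H8O4) = 1/2 × 0.0853 = 0.0426 mol
mass of C9H8O4 = 0.0426 × 180.16 = 7.68 g
% C9H8O4 = 7.68 / 7.99 × 100 = 96.1 %

96.1 %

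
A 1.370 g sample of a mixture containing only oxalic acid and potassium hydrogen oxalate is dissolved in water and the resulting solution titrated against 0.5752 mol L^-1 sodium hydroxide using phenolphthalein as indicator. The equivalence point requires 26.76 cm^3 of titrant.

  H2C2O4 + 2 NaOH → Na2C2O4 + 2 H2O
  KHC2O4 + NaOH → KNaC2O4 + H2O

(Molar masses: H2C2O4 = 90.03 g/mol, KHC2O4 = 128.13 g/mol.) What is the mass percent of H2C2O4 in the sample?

23.81 %

n(NaOH) = 0.02676 × 0.5752 = 0.01539 mol
Let x = n(H2C2O4), y = n(KHC2O4).
Titrant: 2x + 1y = 0.01539;  mass: 90.03x + 128.13y = 1.370
Solving, x = 3.623 × 10^-3 mol, y = 8.147 × 10^-3 mol
mass of H2C2O4 = 3.623 × 10^-3 × 90.03 = 0.3262 g
% H2C2O4 = 0.3262 / 1.370 × 100 = 23.81 %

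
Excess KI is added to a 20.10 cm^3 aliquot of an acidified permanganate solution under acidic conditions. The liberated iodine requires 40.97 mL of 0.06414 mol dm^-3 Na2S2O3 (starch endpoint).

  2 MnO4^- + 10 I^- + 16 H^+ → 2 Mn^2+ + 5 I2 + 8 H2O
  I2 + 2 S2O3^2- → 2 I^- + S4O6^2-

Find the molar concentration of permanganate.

0.02615 mol/L

n(S2O3^2-) = 0.04097 × 0.06414 = 2.628 × 10^-3 mol
n(I2) = n(S2O3^2-)/2 = 1.314 × 10^-3 mol
From the 2:5 ratio, n(MnO4^-) in the aliquot = 2/5 × 1.314 × 10^-3 = 5.256 × 10^-4 mol
[MnO4^-] = 5.256 × 10^-4 / 0.02010 = 0.02615 mol/L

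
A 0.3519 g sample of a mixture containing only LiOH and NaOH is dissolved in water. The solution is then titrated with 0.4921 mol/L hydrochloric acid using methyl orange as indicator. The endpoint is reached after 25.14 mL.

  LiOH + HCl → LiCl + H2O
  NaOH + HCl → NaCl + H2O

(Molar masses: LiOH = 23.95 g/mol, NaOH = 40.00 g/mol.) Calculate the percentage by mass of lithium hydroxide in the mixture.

60.62 %

n(HCl) = 0.02514 × 0.4921 = 0.01237 mol
Let x = n(LiOH), y = n(NaOH).
Titrant: 1x + 1y = 0.01237;  mass: 23.95x + 40.00y = 0.3519
Solving, x = 8.907 × 10^-3 mol, y = 3.464 × 10^-3 mol
mass of LiOH = 8.907 × 10^-3 × 23.95 = 0.2133 g
% LiOH = 0.2133 / 0.3519 × 100 = 60.62 %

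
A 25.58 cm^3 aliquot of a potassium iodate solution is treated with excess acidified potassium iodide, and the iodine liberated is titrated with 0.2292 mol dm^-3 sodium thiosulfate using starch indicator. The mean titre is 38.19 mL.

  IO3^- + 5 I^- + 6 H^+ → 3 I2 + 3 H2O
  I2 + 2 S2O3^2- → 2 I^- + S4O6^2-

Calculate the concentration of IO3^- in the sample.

n(S2O3^2-) = 0.03819 × 0.2292 = 8.753 × 10^-3 mol
n(I2) = n(S2O3^2-)/2 = 4.377 × 10^-3 mol
From the 1:3 ratio, n(IO3^-) in the aliquot = 1/3 × 4.377 × 10^-3 = 1.459 × 10^-3 mol
[IO3^-] = 1.459 × 10^-3 / 0.02558 = 0.05703 mol/L

0.05703 mol/L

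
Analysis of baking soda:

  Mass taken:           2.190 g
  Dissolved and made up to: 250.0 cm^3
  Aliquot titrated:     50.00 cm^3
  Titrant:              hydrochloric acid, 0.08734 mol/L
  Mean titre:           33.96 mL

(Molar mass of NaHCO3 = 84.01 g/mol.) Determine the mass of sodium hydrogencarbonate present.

NaHCO3 + HCl → NaCl + H2O + CO2
n(HCl) per titration = 0.03396 × 0.08734 = 2.966 × 10^-3 mol
n(NaHCO3) in each aliquot = 2.966 × 10^-3 mol (1:1 ratio)
n(NaHCO3) in the whole flask = 2.966 × 10^-3 × 250.0/50.00 = 0.01483 mol
mass of NaHCO3 = 0.01483 × 84.01 = 1.246 g

1.246 g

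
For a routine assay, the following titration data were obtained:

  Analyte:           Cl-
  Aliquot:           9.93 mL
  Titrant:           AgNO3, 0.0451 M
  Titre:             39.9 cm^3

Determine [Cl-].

Ag^+ + Cl^- → AgCl(s)
n(AgNO3) = 0.0399 L × 0.0451 mol/L = 1.80 × 10^-3 mol
n(Cl-) = 1.80 × 10^-3 mol (1:1 mole ratio)
[Cl-] = 1.80 × 10^-3 mol / 0.00993 L = 0.181 mol/L

0.181 M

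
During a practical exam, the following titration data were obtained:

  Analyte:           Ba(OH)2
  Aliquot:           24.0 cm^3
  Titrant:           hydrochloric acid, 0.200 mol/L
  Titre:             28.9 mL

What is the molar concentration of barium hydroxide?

0.120 mol/L

Ba(OH)2 + 2 HCl → BaCl2 + 2 H2O
n(HCl) = 0.0289 L × 0.200 mol/L = 5.78 × 10^-3 mol
From the 1:2 mole ratio, n(Ba(OH)2) = 1/2 × 5.78 × 10^-3 = 2.89 × 10^-3 mol
[Ba(OH)2] = 2.89 × 10^-3 mol / 0.0240 L = 0.120 mol/L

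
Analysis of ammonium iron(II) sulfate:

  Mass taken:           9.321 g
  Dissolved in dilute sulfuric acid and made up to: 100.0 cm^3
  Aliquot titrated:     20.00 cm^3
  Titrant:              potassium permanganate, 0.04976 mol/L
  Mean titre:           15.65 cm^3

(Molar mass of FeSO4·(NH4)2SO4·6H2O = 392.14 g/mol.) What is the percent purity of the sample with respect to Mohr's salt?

81.91 %

MnO4^- + 5 Fe^2+ + 8 H^+ → Mn^2+ + 5 Fe^3+ + 4 H2O
n(KMnO4) per titration = 0.01565 × 0.04976 = 7.787 × 10^-4 mol
From the 5:1 ratio, n(FeSO4·(NH4)2SO4·6H2O) in each aliquot = 5/1 × 7.787 × 10^-4 = 3.894 × 10^-3 mol
n(FeSO4·(NH4)2SO4·6H2O) in the whole flask = 3.894 × 10^-3 × 100.0/20.00 = 0.01947 mol
mass of FeSO4·(NH4)2SO4·6H2O = 0.01947 × 392.14 = 7.634 g
% FeSO4·(NH4)2SO4·6H2O = 7.634 / 9.321 × 100 = 81.91 %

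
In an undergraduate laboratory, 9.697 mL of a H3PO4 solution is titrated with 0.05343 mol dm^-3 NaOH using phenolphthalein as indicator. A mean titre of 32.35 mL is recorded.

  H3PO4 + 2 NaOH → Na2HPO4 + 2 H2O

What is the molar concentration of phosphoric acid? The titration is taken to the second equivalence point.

n(NaOH) = 0.03235 L × 0.05343 mol/L = 1.728 × 10^-3 mol
From the 1:2 mole ratio, n(H3PO4) = 1/2 × 1.728 × 10^-3 = 8.642 × 10^-4 mol
[H3PO4] = 8.642 × 10^-4 mol / 0.009697 L = 0.08912 mol/L

0.08912 mol/L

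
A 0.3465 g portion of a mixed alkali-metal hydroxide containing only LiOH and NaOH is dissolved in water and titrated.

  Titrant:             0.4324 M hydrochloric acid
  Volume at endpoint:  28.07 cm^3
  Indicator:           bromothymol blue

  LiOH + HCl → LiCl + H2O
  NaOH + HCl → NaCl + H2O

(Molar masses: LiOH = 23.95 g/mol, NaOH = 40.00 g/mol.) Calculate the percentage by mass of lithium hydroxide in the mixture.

59.86 %

n(HCl) = 0.02807 × 0.4324 = 0.01214 mol
Let x = n(LiOH), y = n(NaOH).
Titrant: 1x + 1y = 0.01214;  mass: 23.95x + 40.00y = 0.3465
Solving, x = 8.660 × 10^-3 mol, y = 3.477 × 10^-3 mol
mass of LiOH = 8.660 × 10^-3 × 23.95 = 0.2074 g
% LiOH = 0.2074 / 0.3465 × 100 = 59.86 %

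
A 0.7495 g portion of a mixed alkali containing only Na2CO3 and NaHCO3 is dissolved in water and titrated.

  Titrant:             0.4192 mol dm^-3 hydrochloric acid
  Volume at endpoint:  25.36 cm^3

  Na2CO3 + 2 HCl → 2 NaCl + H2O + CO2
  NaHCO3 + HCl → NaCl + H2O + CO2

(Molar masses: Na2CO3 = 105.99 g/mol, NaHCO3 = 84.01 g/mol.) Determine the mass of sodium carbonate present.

n(HCl) = 0.02536 × 0.4192 = 0.01063 mol
Let x = n(Na2CO3), y = n(NaHCO3).
Titrant: 2x + 1y = 0.01063;  mass: 105.99x + 84.01y = 0.7495
Solving, x = 2.315 × 10^-3 mol, y = 6.001 × 10^-3 mol
mass of Na2CO3 = 2.315 × 10^-3 × 105.99 = 0.2454 g

0.2454 g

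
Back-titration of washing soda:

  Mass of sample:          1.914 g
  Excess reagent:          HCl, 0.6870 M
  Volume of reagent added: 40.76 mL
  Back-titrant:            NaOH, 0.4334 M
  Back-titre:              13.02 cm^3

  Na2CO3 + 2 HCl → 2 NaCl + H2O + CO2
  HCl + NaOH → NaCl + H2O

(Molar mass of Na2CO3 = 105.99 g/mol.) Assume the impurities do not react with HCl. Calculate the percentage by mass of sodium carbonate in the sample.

n(HCl) added = 0.04076 × 0.6870 = 0.02800 mol
n(NaOH) used in back-titration = 0.01302 × 0.4334 = 5.643 × 10^-3 mol
n(HCl) left over = 5.643 × 10^-3 mol (1:1 ratio)
n(HCl) consumed by analyte = 0.02800 − 5.643 × 10^-3 = 0.02236 mol
From the 1:2 ratio, n(Na2CO3) = 1/2 × 0.02236 = 0.01118 mol
mass of Na2CO3 = 0.01118 × 105.99 = 1.185 g
% Na2CO3 = 1.185 / 1.914 × 100 = 61.91 %

61.91 %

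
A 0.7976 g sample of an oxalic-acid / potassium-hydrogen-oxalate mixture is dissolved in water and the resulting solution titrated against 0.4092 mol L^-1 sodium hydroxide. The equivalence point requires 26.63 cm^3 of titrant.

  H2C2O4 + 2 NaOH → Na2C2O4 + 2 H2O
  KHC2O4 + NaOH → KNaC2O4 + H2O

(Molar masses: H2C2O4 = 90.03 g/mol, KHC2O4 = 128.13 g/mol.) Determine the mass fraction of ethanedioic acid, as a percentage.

n(NaOH) = 0.02663 × 0.4092 = 0.01090 mol
Let x = n(H2C2O4), y = n(KHC2O4).
Titrant: 2x + 1y = 0.01090;  mass: 90.03x + 128.13y = 0.7976
Solving, x = 3.601 × 10^-3 mol, y = 3.695 × 10^-3 mol
mass of H2C2O4 = 3.601 × 10^-3 × 90.03 = 0.3242 g
% H2C2O4 = 0.3242 / 0.7976 × 100 = 40.65 %

40.65 %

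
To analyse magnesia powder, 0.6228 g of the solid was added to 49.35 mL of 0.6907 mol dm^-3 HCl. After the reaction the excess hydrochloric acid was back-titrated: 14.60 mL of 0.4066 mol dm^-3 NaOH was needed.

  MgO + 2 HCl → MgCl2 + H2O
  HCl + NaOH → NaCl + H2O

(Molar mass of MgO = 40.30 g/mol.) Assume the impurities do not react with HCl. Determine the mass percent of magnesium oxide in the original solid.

91.08 %

n(HCl) added = 0.04935 × 0.6907 = 0.03409 mol
n(NaOH) used in back-titration = 0.01460 × 0.4066 = 5.936 × 10^-3 mol
n(HCl) left over = 5.936 × 10^-3 mol (1:1 ratio)
n(HCl) consumed by analyte = 0.03409 − 5.936 × 10^-3 = 0.02815 mol
From the 1:2 ratio, n(MgO) = 1/2 × 0.02815 = 0.01407 mol
mass of MgO = 0.01407 × 40.30 = 0.5672 g
% MgO = 0.5672 / 0.6228 × 100 = 91.08 %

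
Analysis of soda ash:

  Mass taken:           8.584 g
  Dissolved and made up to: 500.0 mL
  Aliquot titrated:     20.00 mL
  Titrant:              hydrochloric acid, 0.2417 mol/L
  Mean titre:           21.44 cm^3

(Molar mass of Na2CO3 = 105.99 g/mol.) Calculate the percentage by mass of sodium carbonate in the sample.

Na2CO3 + 2 HCl → 2 NaCl + H2O + CO2
n(HCl) per titration = 0.02144 × 0.2417 = 5.182 × 10^-3 mol
From the 1:2 ratio, n(Na2CO3) in each aliquot = 1/2 × 5.182 × 10^-3 = 2.591 × 10^-3 mol
n(Na2CO3) in the whole flask = 2.591 × 10^-3 × 500.0/20.00 = 0.06478 mol
mass of Na2CO3 = 0.06478 × 105.99 = 6.866 g
% Na2CO3 = 6.866 / 8.584 × 100 = 79.98 %

79.98 %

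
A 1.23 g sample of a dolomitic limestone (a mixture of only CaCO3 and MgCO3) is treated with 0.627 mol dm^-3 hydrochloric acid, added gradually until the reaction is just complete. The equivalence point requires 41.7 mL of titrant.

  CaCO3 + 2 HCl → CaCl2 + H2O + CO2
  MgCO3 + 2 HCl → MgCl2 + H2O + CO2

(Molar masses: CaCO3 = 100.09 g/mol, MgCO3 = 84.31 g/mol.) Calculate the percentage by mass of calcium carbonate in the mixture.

n(HCl) = 0.0417 × 0.627 = 0.0261 mol
Let x = n(CaCO3), y = n(MgCO3).
Titrant: 2x + 2y = 0.0261;  mass: 100.09x + 84.31y = 1.23
Solving, x = 8.10 × 10^-3 mol, y = 4.97 × 10^-3 mol
mass of CaCO3 = 8.10 × 10^-3 × 100.09 = 0.811 g
% CaCO3 = 0.811 / 1.23 × 100 = 65.9 %

65.9 %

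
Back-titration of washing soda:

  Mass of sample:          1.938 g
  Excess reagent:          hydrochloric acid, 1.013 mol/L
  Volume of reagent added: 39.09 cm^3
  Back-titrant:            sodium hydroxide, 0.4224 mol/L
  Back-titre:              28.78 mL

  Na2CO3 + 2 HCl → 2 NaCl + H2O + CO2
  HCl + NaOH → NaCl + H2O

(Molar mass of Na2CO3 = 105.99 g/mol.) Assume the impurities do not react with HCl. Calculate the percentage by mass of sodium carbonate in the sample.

75.04 %

n(HCl) added = 0.03909 × 1.013 = 0.03960 mol
n(NaOH) used in back-titration = 0.02878 × 0.4224 = 0.01216 mol
n(HCl) left over = 0.01216 mol (1:1 ratio)
n(HCl) consumed by analyte = 0.03960 − 0.01216 = 0.02744 mol
From the 1:2 ratio, n(Na2CO3) = 1/2 × 0.02744 = 0.01372 mol
mass of Na2CO3 = 0.01372 × 105.99 = 1.454 g
% Na2CO3 = 1.454 / 1.938 × 100 = 75.04 %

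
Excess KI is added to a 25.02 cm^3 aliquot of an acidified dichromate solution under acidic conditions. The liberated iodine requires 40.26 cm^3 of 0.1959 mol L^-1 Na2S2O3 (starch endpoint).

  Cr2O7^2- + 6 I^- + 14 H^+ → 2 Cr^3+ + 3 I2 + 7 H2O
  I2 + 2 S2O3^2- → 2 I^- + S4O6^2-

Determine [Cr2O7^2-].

n(S2O3^2-) = 0.04026 × 0.1959 = 7.887 × 10^-3 mol
n(I2) = n(S2O3^2-)/2 = 3.943 × 10^-3 mol
From the 1:3 ratio, n(Cr2O7^2-) in the aliquot = 1/3 × 3.943 × 10^-3 = 1.314 × 10^-3 mol
[Cr2O7^2-] = 1.314 × 10^-3 / 0.02502 = 0.05254 mol/L

0.05254 mol/L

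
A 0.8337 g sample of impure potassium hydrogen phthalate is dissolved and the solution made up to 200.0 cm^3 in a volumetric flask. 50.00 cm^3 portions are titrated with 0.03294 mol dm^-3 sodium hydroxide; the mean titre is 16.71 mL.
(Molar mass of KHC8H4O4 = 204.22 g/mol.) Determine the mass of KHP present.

0.4496 g

KHC8H4O4 + NaOH → KNaC8H4O4 + H2O
n(NaOH) per titration = 0.01671 × 0.03294 = 5.504 × 10^-4 mol
n(KHC8H4O4) in each aliquot = 5.504 × 10^-4 mol (1:1 ratio)
n(KHC8H4O4) in the whole flask = 5.504 × 10^-4 × 200.0/50.00 = 2.202 × 10^-3 mol
mass of KHC8H4O4 = 2.202 × 10^-3 × 204.22 = 0.4496 g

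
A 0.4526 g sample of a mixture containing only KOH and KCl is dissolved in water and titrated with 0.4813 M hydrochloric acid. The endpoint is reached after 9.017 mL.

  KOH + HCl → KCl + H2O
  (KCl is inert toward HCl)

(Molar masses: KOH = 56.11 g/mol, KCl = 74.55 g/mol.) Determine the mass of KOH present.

0.2435 g

n(HCl) = 0.009017 × 0.4813 = 4.340 × 10^-3 mol
Let x = n(KOH), y = n(KCl).
Titrant: 1x = 4.340 × 10^-3;  mass: 56.11x + 74.55y = 0.4526
Solving, x = 4.340 × 10^-3 mol, y = 2.805 × 10^-3 mol
mass of KOH = 4.340 × 10^-3 × 56.11 = 0.2435 g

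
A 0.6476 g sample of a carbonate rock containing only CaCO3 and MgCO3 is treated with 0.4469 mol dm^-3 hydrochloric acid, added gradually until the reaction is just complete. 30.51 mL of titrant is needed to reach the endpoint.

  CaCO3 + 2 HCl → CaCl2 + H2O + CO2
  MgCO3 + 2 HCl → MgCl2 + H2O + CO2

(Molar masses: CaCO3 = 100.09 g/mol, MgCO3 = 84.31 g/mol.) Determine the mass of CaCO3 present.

n(HCl) = 0.03051 × 0.4469 = 0.01363 mol
Let x = n(CaCO3), y = n(MgCO3).
Titrant: 2x + 2y = 0.01363;  mass: 100.09x + 84.31y = 0.6476
Solving, x = 4.615 × 10^-3 mol, y = 2.203 × 10^-3 mol
mass of CaCO3 = 4.615 × 10^-3 × 100.09 = 0.4619 g

0.4619 g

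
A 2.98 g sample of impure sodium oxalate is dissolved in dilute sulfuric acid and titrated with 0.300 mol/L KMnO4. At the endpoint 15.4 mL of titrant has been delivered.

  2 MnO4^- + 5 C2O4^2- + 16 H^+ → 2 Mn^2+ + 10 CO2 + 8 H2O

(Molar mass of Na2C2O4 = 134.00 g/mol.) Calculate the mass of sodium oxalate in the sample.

1.55 g

n(KMnO4) = 0.0154 L × 0.300 mol/L = 4.62 × 10^-3 mol
From the 5:2 ratio, n(Na2C2O4) = 5/2 × 4.62 × 10^-3 = 0.0115 mol
mass of Na2C2O4 = 0.0115 × 134.00 g/mol = 1.55 g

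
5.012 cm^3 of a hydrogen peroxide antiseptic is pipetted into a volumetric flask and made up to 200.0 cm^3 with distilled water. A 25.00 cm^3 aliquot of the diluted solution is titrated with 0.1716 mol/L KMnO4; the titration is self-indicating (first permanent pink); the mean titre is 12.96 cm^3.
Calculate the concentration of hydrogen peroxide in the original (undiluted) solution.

8.874 mol/L

2 MnO4^- + 5 H2O2 + 6 H^+ → 2 Mn^2+ + 5 O2 + 8 H2O
n(KMnO4) = 0.01296 × 0.1716 = 2.224 × 10^-3 mol
From the 5:2 ratio, n(H2O2) in the aliquot = 5/2 × 2.224 × 10^-3 = 5.560 × 10^-3 mol
[H2O2]_dilute = 5.560 × 10^-3 / 0.02500 = 0.2224 mol/L
Dilution factor = 200.0 / 5.012 = 39.90
[H2O2]_stock = 0.2224 × 39.90 = 8.874 mol/L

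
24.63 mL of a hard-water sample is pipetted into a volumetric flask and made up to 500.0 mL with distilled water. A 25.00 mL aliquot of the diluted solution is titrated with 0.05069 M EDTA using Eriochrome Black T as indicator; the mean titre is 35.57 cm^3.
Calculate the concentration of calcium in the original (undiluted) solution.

Ca^2+ + EDTA^4- → [Ca(EDTA)]^2-
n(EDTA) = 0.03557 × 0.05069 = 1.803 × 10^-3 mol
n(Ca2+) in the aliquot = 1.803 × 10^-3 mol (1:1 ratio)
[Ca2+]_dilute = 1.803 × 10^-3 / 0.02500 = 0.07212 mol/L
Dilution factor = 500.0 / 24.63 = 20.30
[Ca2+]_stock = 0.07212 × 20.30 = 1.464 mol/L

1.464 M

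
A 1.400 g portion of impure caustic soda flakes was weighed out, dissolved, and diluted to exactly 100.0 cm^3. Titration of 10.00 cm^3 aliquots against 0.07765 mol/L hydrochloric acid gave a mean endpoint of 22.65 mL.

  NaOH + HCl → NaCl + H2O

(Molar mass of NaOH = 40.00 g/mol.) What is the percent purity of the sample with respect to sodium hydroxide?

50.25 %

n(HCl) per titration = 0.02265 × 0.07765 = 1.759 × 10^-3 mol
n(NaOH) in each aliquot = 1.759 × 10^-3 mol (1:1 ratio)
n(NaOH) in the whole flask = 1.759 × 10^-3 × 100.0/10.00 = 0.01759 mol
mass of NaOH = 0.01759 × 40.00 = 0.7035 g
% NaOH = 0.7035 / 1.400 × 100 = 50.25 %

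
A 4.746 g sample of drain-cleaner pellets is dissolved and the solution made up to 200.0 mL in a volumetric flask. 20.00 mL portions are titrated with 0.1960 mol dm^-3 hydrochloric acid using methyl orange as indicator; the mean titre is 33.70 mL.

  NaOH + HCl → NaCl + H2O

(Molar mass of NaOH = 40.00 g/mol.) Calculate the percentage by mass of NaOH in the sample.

55.67 %

n(HCl) per titration = 0.03370 × 0.1960 = 6.605 × 10^-3 mol
n(NaOH) in each aliquot = 6.605 × 10^-3 mol (1:1 ratio)
n(NaOH) in the whole flask = 6.605 × 10^-3 × 200.0/20.00 = 0.06605 mol
mass of NaOH = 0.06605 × 40.00 = 2.642 g
% NaOH = 2.642 / 4.746 × 100 = 55.67 %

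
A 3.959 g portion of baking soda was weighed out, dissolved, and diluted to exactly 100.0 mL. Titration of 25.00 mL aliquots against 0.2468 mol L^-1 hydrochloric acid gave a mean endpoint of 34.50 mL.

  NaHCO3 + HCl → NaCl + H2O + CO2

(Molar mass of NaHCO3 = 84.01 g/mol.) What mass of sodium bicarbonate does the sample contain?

2.861 g

n(HCl) per titration = 0.03450 × 0.2468 = 8.515 × 10^-3 mol
n(NaHCO3) in each aliquot = 8.515 × 10^-3 mol (1:1 ratio)
n(NaHCO3) in the whole flask = 8.515 × 10^-3 × 100.0/25.00 = 0.03406 mol
mass of NaHCO3 = 0.03406 × 84.01 = 2.861 g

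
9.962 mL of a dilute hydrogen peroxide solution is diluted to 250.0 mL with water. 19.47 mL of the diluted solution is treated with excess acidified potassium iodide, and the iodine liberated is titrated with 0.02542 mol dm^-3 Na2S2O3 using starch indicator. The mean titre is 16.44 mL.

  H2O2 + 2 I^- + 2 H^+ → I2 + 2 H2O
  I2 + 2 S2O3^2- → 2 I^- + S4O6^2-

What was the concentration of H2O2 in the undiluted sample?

n(S2O3^2-) = 0.01644 × 0.02542 = 4.179 × 10^-4 mol
n(I2) = n(S2O3^2-)/2 = 2.090 × 10^-4 mol
n(H2O2) in the aliquot = 2.090 × 10^-4 mol (1:1 ratio)
[H2O2]_dilute = 2.090 × 10^-4 / 0.01947 = 0.01073 mol/L
[H2O2]_original = 0.01073 × 250.0/9.962 = 0.2693 mol/L

0.2693 mol/L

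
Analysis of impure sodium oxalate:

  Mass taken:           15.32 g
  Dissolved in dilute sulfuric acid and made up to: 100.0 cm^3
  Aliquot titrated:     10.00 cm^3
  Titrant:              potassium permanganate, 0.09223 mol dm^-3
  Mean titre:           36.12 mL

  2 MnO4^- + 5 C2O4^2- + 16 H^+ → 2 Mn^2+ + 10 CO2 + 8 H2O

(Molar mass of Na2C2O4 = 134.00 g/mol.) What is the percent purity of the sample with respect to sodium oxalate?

n(KMnO4) per titration = 0.03612 × 0.09223 = 3.331 × 10^-3 mol
From the 5:2 ratio, n(Na2C2O4) in each aliquot = 5/2 × 3.331 × 10^-3 = 8.328 × 10^-3 mol
n(Na2C2O4) in the whole flask = 8.328 × 10^-3 × 100.0/10.00 = 0.08328 mol
mass of Na2C2O4 = 0.08328 × 134.00 = 11.16 g
% Na2C2O4 = 11.16 / 15.32 × 100 = 72.85 %

72.85 %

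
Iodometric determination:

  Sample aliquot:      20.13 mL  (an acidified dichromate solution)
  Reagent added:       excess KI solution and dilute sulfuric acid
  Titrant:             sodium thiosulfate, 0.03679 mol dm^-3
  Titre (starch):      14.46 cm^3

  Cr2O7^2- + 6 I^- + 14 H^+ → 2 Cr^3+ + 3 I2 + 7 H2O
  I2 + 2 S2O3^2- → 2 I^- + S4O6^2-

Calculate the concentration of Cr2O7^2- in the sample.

0.004405 mol/L

n(S2O3^2-) = 0.01446 × 0.03679 = 5.320 × 10^-4 mol
n(I2) = n(S2O3^2-)/2 = 2.660 × 10^-4 mol
From the 1:3 ratio, n(Cr2O7^2-) in the aliquot = 1/3 × 2.660 × 10^-4 = 8.866 × 10^-5 mol
[Cr2O7^2-] = 8.866 × 10^-5 / 0.02013 = 0.004405 mol/L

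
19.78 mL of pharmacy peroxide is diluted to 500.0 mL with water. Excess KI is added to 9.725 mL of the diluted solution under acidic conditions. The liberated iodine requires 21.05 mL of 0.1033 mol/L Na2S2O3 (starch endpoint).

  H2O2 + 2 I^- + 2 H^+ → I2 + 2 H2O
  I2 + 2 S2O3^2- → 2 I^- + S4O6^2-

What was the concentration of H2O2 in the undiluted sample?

n(S2O3^2-) = 0.02105 × 0.1033 = 2.174 × 10^-3 mol
n(I2) = n(S2O3^2-)/2 = 1.087 × 10^-3 mol
n(H2O2) in the aliquot = 1.087 × 10^-3 mol (1:1 ratio)
[H2O2]_dilute = 1.087 × 10^-3 / 0.009725 = 0.1118 mol/L
[H2O2]_original = 0.1118 × 500.0/19.78 = 2.826 mol/L

2.826 mol/L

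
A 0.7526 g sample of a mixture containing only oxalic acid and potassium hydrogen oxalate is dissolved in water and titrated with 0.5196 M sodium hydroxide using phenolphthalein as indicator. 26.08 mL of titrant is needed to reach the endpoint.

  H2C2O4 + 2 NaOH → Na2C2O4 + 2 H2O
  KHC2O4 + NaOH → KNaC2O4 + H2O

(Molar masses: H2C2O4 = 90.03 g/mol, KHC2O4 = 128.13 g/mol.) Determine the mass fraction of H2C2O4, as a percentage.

70.79 %

n(NaOH) = 0.02608 × 0.5196 = 0.01355 mol
Let x = n(H2C2O4), y = n(KHC2O4).
Titrant: 2x + 1y = 0.01355;  mass: 90.03x + 128.13y = 0.7526
Solving, x = 5.918 × 10^-3 mol, y = 1.716 × 10^-3 mol
mass of H2C2O4 = 5.918 × 10^-3 × 90.03 = 0.5328 g
% H2C2O4 = 0.5328 / 0.7526 × 100 = 70.79 %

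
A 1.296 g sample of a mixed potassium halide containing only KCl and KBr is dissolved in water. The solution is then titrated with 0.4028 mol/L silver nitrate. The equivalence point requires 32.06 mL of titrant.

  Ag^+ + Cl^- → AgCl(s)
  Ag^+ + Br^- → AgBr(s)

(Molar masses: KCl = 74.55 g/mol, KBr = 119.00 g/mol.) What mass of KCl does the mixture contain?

0.4038 g

n(AgNO3) = 0.03206 × 0.4028 = 0.01291 mol
Let x = n(KCl), y = n(KBr).
Titrant: 1x + 1y = 0.01291;  mass: 74.55x + 119.00y = 1.296
Solving, x = 5.416 × 10^-3 mol, y = 7.498 × 10^-3 mol
mass of KCl = 5.416 × 10^-3 × 74.55 = 0.4038 g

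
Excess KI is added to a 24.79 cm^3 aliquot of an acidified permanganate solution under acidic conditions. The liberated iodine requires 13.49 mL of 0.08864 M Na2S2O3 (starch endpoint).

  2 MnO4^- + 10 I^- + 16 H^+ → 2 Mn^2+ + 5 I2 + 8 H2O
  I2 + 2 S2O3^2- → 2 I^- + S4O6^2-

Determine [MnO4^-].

n(S2O3^2-) = 0.01349 × 0.08864 = 1.196 × 10^-3 mol
n(I2) = n(S2O3^2-)/2 = 5.979 × 10^-4 mol
From the 2:5 ratio, n(MnO4^-) in the aliquot = 2/5 × 5.979 × 10^-4 = 2.392 × 10^-4 mol
[MnO4^-] = 2.392 × 10^-4 / 0.02479 = 0.009647 mol/L

0.009647 M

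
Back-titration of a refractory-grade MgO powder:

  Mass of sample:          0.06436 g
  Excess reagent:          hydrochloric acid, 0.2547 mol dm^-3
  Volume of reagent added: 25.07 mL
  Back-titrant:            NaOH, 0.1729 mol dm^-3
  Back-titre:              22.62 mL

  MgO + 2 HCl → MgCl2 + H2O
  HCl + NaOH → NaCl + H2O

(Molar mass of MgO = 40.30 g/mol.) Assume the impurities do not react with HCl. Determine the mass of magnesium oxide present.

n(HCl) added = 0.02507 × 0.2547 = 6.385 × 10^-3 mol
n(NaOH) used in back-titration = 0.02262 × 0.1729 = 3.911 × 10^-3 mol
n(HCl) left over = 3.911 × 10^-3 mol (1:1 ratio)
n(HCl) consumed by analyte = 6.385 × 10^-3 − 3.911 × 10^-3 = 2.474 × 10^-3 mol
From the 1:2 ratio, n(MgO) = 1/2 × 2.474 × 10^-3 = 1.237 × 10^-3 mol
mass of MgO = 1.237 × 10^-3 × 40.30 = 0.04986 g

0.04986 g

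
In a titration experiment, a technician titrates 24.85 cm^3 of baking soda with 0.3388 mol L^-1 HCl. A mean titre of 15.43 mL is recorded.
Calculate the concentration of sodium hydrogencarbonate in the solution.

NaHCO3 + HCl → NaCl + H2O + CO2
n(HCl) = 0.01543 L × 0.3388 mol/L = 5.228 × 10^-3 mol
n(NaHCO3) = 5.228 × 10^-3 mol (1:1 mole ratio)
[NaHCO3] = 5.228 × 10^-3 mol / 0.02485 L = 0.2104 mol/L

0.2104 mol/L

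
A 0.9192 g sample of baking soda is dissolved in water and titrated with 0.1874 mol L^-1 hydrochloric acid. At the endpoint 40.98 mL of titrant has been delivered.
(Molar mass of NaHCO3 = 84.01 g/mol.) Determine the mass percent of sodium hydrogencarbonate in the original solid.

NaHCO3 + HCl → NaCl + H2O + CO2
n(HCl) = 0.04098 L × 0.1874 mol/L = 7.680 × 10^-3 mol
n(NaHCO3) = 7.680 × 10^-3 mol (1:1 ratio)
mass of NaHCO3 = 7.680 × 10^-3 × 84.01 g/mol = 0.6452 g
% NaHCO3 = 0.6452 / 0.9192 × 100 = 70.19 %

70.19 %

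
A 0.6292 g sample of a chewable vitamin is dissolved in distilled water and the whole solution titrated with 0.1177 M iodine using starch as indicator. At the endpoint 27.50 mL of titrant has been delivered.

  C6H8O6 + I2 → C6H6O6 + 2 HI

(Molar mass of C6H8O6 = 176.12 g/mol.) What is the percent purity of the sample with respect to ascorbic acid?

n(I2) = 0.02750 L × 0.1177 mol/L = 3.237 × 10^-3 mol
n(C6H8O6) = 3.237 × 10^-3 mol (1:1 ratio)
mass of C6H8O6 = 3.237 × 10^-3 × 176.12 g/mol = 0.5701 g
% C6H8O6 = 0.5701 / 0.6292 × 100 = 90.60 %

90.60 %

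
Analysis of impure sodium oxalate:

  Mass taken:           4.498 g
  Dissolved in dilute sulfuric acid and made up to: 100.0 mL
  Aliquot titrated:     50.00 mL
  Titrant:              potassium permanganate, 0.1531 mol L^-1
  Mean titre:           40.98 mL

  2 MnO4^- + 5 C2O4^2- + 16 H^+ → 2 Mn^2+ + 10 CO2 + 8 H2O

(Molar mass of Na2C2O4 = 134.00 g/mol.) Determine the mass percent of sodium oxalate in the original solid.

n(KMnO4) per titration = 0.04098 × 0.1531 = 6.274 × 10^-3 mol
From the 5:2 ratio, n(Na2C2O4) in each aliquot = 5/2 × 6.274 × 10^-3 = 0.01569 mol
n(Na2C2O4) in the whole flask = 0.01569 × 100.0/50.00 = 0.03137 mol
mass of Na2C2O4 = 0.03137 × 134.00 = 4.204 g
% Na2C2O4 = 4.204 / 4.498 × 100 = 93.45 %

93.45 %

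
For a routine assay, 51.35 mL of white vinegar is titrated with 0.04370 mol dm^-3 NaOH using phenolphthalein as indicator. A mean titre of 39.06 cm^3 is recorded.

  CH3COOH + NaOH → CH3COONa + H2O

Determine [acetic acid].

n(NaOH) = 0.03906 L × 0.04370 mol/L = 1.707 × 10^-3 mol
n(CH3COOH) = 1.707 × 10^-3 mol (1:1 mole ratio)
[CH3COOH] = 1.707 × 10^-3 mol / 0.05135 L = 0.03324 mol/L

0.03324 mol/L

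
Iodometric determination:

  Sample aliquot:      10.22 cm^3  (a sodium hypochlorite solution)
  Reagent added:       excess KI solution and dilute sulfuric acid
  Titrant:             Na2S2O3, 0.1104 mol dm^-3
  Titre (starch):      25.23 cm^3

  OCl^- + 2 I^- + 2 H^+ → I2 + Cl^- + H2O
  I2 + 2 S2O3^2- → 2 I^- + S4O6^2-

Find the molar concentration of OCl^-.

n(S2O3^2-) = 0.02523 × 0.1104 = 2.785 × 10^-3 mol
n(I2) = n(S2O3^2-)/2 = 1.393 × 10^-3 mol
n(OCl^-) in the aliquot = 1.393 × 10^-3 mol (1:1 ratio)
[OCl^-] = 1.393 × 10^-3 / 0.01022 = 0.1363 mol/L

0.1363 mol/L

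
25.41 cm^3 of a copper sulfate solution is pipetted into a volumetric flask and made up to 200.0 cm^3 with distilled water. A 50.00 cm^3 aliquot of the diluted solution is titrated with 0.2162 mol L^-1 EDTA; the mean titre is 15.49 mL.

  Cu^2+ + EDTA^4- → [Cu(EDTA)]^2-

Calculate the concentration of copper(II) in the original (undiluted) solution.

0.5272 mol/L

n(EDTA) = 0.01549 × 0.2162 = 3.349 × 10^-3 mol
n(Cu2+) in the aliquot = 3.349 × 10^-3 mol (1:1 ratio)
[Cu2+]_dilute = 3.349 × 10^-3 / 0.05000 = 0.06698 mol/L
Dilution factor = 200.0 / 25.41 = 7.871
[Cu2+]_stock = 0.06698 × 7.871 = 0.5272 mol/L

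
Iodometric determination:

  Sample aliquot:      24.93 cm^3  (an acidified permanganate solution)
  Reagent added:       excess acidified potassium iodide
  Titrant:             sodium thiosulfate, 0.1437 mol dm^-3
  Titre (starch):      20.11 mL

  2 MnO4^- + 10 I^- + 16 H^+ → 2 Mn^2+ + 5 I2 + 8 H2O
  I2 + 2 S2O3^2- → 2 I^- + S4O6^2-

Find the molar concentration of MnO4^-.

0.02318 mol/L

n(S2O3^2-) = 0.02011 × 0.1437 = 2.890 × 10^-3 mol
n(I2) = n(S2O3^2-)/2 = 1.445 × 10^-3 mol
From the 2:5 ratio, n(MnO4^-) in the aliquot = 2/5 × 1.445 × 10^-3 = 5.780 × 10^-4 mol
[MnO4^-] = 5.780 × 10^-4 / 0.02493 = 0.02318 mol/L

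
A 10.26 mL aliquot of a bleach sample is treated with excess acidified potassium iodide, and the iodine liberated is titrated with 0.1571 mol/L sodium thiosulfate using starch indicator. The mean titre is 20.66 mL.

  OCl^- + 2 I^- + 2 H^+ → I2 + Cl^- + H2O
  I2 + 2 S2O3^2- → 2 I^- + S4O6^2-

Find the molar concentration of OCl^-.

0.1582 mol/L

n(S2O3^2-) = 0.02066 × 0.1571 = 3.246 × 10^-3 mol
n(I2) = n(S2O3^2-)/2 = 1.623 × 10^-3 mol
n(OCl^-) in the aliquot = 1.623 × 10^-3 mol (1:1 ratio)
[OCl^-] = 1.623 × 10^-3 / 0.01026 = 0.1582 mol/L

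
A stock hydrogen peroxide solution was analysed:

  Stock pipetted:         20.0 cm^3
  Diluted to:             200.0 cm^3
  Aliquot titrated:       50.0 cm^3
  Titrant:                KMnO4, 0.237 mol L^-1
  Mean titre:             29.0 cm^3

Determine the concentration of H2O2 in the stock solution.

2 MnO4^- + 5 H2O2 + 6 H^+ → 2 Mn^2+ + 5 O2 + 8 H2O
n(KMnO4) = 0.0290 × 0.237 = 6.87 × 10^-3 mol
From the 5:2 ratio, n(H2O2) in the aliquot = 5/2 × 6.87 × 10^-3 = 0.0172 mol
[H2O2]_dilute = 0.0172 / 0.0500 = 0.344 mol/L
Dilution factor = 200.0 / 20.0 = 10.00
[H2O2]_stock = 0.344 × 10.00 = 3.44 mol/L

3.44 mol/L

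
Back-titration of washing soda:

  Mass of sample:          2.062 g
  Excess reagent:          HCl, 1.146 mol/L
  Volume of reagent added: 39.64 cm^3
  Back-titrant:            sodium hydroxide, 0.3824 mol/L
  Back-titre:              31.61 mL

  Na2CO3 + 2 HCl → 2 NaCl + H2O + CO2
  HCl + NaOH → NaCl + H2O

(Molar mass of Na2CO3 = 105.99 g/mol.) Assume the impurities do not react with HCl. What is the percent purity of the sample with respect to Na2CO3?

85.69 %

n(HCl) added = 0.03964 × 1.146 = 0.04543 mol
n(NaOH) used in back-titration = 0.03161 × 0.3824 = 0.01209 mol
n(HCl) left over = 0.01209 mol (1:1 ratio)
n(HCl) consumed by analyte = 0.04543 − 0.01209 = 0.03334 mol
From the 1:2 ratio, n(Na2CO3) = 1/2 × 0.03334 = 0.01667 mol
mass of Na2CO3 = 0.01667 × 105.99 = 1.767 g
% Na2CO3 = 1.767 / 2.062 × 100 = 85.69 %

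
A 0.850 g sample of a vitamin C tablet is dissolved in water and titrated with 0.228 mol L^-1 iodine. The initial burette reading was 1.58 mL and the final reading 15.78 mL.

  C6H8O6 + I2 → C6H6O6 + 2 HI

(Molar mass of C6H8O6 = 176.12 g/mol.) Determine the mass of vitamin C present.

n(I2) = 0.0142 L × 0.228 mol/L = 3.24 × 10^-3 mol
n(C6H8O6) = 3.24 × 10^-3 mol (1:1 ratio)
mass of C6H8O6 = 3.24 × 10^-3 × 176.12 g/mol = 0.570 g

0.570 g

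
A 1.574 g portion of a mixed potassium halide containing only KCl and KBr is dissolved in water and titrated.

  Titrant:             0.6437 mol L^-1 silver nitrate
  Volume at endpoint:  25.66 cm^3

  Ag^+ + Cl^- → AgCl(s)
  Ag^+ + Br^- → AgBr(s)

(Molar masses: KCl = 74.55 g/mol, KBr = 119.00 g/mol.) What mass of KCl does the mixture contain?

n(AgNO3) = 0.02566 × 0.6437 = 0.01652 mol
Let x = n(KCl), y = n(KBr).
Titrant: 1x + 1y = 0.01652;  mass: 74.55x + 119.00y = 1.574
Solving, x = 8.809 × 10^-3 mol, y = 7.708 × 10^-3 mol
mass of KCl = 8.809 × 10^-3 × 74.55 = 0.6567 g

0.6567 g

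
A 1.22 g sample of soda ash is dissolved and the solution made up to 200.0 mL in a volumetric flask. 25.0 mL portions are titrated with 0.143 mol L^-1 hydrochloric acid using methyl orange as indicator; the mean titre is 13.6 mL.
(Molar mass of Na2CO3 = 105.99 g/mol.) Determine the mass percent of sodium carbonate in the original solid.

67.6 %

Na2CO3 + 2 HCl → 2 NaCl + H2O + CO2
n(HCl) per titration = 0.0136 × 0.143 = 1.94 × 10^-3 mol
From the 1:2 ratio, n(Na2CO3) in each aliquot = 1/2 × 1.94 × 10^-3 = 9.72 × 10^-4 mol
n(Na2CO3) in the whole flask = 9.72 × 10^-4 × 200.0/25.0 = 7.78 × 10^-3 mol
mass of Na2CO3 = 7.78 × 10^-3 × 105.99 = 0.825 g
% Na2CO3 = 0.825 / 1.22 × 100 = 67.6 %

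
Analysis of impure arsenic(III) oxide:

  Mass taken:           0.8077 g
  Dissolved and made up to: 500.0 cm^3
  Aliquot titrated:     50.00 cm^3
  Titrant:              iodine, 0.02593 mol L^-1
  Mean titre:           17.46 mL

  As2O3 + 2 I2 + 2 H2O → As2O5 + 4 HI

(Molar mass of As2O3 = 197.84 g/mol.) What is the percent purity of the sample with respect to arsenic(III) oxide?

55.45 %

n(I2) per titration = 0.01746 × 0.02593 = 4.527 × 10^-4 mol
From the 1:2 ratio, n(As2O3) in each aliquot = 1/2 × 4.527 × 10^-4 = 2.264 × 10^-4 mol
n(As2O3) in the whole flask = 2.264 × 10^-4 × 500.0/50.00 = 2.264 × 10^-3 mol
mass of As2O3 = 2.264 × 10^-3 × 197.84 = 0.4478 g
% As2O3 = 0.4478 / 0.8077 × 100 = 55.45 %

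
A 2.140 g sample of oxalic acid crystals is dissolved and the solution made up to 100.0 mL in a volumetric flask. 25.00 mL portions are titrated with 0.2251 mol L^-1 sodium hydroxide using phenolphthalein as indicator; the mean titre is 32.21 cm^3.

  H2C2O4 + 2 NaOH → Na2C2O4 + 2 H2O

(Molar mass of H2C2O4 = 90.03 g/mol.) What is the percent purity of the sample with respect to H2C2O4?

61.01 %

n(NaOH) per titration = 0.03221 × 0.2251 = 7.250 × 10^-3 mol
From the 1:2 ratio, n(H2C2O4) in each aliquot = 1/2 × 7.250 × 10^-3 = 3.625 × 10^-3 mol
n(H2C2O4) in the whole flask = 3.625 × 10^-3 × 100.0/25.00 = 0.01450 mol
mass of H2C2O4 = 0.01450 × 90.03 = 1.306 g
% H2C2O4 = 1.306 / 2.140 × 100 = 61.01 %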